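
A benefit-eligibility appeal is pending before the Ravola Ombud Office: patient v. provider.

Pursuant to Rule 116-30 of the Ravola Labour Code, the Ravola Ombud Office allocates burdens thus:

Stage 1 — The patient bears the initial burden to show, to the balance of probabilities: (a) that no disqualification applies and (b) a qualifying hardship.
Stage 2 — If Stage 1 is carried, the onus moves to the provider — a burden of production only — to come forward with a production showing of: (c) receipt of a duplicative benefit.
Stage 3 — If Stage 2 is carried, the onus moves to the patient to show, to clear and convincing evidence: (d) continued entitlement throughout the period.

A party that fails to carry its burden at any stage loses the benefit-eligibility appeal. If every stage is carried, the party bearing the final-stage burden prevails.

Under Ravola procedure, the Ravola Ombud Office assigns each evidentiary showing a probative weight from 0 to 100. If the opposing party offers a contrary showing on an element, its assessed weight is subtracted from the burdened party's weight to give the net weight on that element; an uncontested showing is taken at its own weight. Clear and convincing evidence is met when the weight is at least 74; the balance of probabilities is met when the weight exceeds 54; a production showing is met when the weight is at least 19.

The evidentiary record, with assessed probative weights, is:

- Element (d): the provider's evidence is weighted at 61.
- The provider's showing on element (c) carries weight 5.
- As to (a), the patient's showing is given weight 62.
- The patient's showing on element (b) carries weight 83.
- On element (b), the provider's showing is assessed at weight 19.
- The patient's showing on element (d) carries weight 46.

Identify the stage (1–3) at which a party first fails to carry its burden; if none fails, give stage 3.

stage 2

Stage 1 — burden on patient; standard: the balance of probabilities (weight exceeds 54).
    (a): 62 > 54 [met]
    (b): 83 − 19 = 64 > 54 [met]
  All elements met. The burden passes to the provider.
Stage 2 — burden on provider; standard: a production showing (weight is at least 19).
    (c): 5 < 19 [not met]
  The provider does not carry Stage 2.
The patient prevails.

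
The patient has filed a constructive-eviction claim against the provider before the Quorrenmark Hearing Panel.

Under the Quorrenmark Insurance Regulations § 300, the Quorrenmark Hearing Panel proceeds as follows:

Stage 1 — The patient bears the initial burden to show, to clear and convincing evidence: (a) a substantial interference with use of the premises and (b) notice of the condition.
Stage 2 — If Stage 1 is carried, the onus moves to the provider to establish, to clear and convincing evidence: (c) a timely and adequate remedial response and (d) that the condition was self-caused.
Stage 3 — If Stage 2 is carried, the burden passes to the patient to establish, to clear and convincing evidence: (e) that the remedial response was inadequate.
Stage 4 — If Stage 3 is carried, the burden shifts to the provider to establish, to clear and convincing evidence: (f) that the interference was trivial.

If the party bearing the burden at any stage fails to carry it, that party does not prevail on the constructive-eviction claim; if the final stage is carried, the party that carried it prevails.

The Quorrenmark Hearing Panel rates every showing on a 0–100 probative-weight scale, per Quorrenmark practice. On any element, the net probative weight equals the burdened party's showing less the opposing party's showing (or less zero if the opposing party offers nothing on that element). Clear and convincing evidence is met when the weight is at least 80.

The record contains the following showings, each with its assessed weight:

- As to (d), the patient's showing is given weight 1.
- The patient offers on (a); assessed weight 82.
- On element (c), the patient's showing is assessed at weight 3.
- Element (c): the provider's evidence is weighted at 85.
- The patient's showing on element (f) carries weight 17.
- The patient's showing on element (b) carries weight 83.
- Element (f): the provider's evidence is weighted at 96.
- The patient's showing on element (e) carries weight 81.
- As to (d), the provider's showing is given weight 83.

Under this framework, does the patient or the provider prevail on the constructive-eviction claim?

patient

Stage 1 (patient, clear and convincing evidence, weight is at least 80): (a) 82 ≥ 80 — meets; (b) 83 ≥ 80 — meets.
  Stage 1 is satisfied; the onus moves to the provider.
Stage 2 (provider, clear and convincing evidence, weight is at least 80): (c) net 85−3=82 ≥ 80 — meets; (d) net 83−1=82 ≥ 80 — meets.
  Stage 2 carried; the burden shifts to the patient.
Stage 3 (patient, clear and convincing evidence, weight is at least 80): (e) 81 ≥ 80 — meets.
  Stage 3 carried; the burden shifts to the provider.
Stage 4 (provider, clear and convincing evidence, weight is at least 80): (f) net 96−17=79 < 80 — fails.
  Not every element is met, so the provider fails to carry Stage 4.
So the patient prevails.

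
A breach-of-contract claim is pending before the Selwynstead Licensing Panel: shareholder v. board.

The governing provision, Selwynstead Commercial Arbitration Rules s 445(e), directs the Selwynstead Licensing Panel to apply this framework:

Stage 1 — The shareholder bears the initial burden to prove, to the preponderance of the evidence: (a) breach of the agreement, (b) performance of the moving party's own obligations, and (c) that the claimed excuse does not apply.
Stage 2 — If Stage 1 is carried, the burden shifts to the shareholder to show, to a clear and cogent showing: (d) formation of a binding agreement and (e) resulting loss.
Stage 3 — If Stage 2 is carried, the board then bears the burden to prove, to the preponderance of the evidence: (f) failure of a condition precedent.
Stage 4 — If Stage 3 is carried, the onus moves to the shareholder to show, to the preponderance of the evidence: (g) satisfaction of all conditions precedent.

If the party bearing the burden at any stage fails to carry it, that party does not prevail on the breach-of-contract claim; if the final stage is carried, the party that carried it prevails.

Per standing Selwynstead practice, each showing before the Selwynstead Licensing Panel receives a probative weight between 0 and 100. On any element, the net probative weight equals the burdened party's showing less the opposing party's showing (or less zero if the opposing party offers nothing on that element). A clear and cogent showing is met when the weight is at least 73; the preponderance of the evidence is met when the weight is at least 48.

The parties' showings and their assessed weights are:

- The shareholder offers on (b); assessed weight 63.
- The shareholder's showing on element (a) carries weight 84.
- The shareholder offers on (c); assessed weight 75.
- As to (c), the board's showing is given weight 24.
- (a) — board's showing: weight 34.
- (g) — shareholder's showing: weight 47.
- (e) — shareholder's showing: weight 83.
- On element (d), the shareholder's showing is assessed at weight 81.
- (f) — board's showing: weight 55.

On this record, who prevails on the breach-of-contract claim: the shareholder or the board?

board

At Stage 1 the shareholder must meet the preponderance of the evidence (weight is at least 48): on (a) the weight is 84 less the opposing 34 gives net 50, which does reach 48, so (a) meets the standard; on (b) the weight is 63, which does reach 48, so (b) meets the standard; on (c) the weight is 75 less the opposing 24 gives net 51, ≥ 48, so (c) meets the standard.
  All elements met. The shareholder retains the burden for Stage 2.
At Stage 2 the shareholder must meet a clear and cogent showing (weight is at least 73): on (d) the weight is 81, which does reach 73, so (d) meets the standard; on (e) the weight is 83, ≥ 73, so (e) meets the standard.
  Stage 2 carried; the burden shifts to the board.
At Stage 3 the board must meet the preponderance of the evidence (weight is at least 48): on (f) the weight is 55, ≥ 48, so (f) meets the standard.
  All elements met. The burden passes to the shareholder.
At Stage 4 the shareholder must meet the preponderance of the evidence (weight is at least 48): on (g) the weight is 47, which does not reach 48, so (g) does not meet the standard.
  Not every element is met, so the shareholder fails to carry Stage 4.
So the board prevails.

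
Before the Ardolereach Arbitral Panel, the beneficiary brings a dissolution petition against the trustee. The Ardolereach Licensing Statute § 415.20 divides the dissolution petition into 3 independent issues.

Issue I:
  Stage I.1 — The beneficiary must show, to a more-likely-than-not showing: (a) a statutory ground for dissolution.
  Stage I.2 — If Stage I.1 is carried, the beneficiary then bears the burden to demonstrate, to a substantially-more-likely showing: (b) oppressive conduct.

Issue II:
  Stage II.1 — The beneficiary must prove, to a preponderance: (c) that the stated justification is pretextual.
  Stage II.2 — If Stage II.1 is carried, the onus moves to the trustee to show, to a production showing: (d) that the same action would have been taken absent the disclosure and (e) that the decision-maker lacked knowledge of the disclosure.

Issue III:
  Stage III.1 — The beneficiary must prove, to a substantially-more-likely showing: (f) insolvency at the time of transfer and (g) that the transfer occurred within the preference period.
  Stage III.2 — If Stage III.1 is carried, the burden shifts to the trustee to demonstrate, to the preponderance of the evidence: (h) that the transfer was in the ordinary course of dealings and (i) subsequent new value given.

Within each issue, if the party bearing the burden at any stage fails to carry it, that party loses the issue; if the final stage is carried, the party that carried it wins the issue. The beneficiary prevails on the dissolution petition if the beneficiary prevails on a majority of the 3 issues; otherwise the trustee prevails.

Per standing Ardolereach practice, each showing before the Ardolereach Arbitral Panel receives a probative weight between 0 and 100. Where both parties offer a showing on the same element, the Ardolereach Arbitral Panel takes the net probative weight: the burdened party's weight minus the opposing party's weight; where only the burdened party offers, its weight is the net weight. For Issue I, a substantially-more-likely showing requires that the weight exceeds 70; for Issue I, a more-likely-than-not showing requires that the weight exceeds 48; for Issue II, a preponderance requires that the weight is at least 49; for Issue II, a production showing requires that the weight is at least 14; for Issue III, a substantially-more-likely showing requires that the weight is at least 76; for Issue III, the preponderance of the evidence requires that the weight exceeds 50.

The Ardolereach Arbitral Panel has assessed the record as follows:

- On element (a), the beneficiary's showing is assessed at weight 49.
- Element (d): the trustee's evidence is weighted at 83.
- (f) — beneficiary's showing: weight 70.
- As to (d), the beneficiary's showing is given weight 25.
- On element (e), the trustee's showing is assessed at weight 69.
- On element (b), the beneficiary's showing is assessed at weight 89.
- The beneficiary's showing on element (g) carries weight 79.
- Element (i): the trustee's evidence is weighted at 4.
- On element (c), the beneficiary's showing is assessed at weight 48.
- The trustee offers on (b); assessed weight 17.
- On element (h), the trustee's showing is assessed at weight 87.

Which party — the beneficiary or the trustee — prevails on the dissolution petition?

— Issue I —
Stage I.1 (beneficiary, a more-likely-than-not showing, weight exceeds 48): (a) 49 > 48 — meets.
  Stage I.1 carried; the burden remains with the beneficiary.
Stage I.2 (beneficiary, a substantially-more-likely showing, weight exceeds 70): (b) net 89−17=72 > 70 — meets.
  All elements met at the final stage.
Every stage carried; the beneficiary prevails on this issue.
— Issue II —
Stage II.1 (beneficiary, a preponderance, weight is at least 49): (c) 48 < 49 — fails.
  The beneficiary does not carry Stage II.1.
The analysis ends at Stage II.1; the trustee prevails on this issue.
— Issue III —
At Stage III.1 the beneficiary must meet a substantially-more-likely showing (weight is at least 76): on (f) the weight is 70, which does not reach 76, so (f) does not meet the standard; on (g) the weight is 79, which does reach 76, so (g) meets the standard.
  Not every element is met, so the beneficiary fails to carry Stage III.1.
So the trustee prevails on this issue.
Per-issue: Issue I → beneficiary; Issue II → trustee; Issue III → trustee. The beneficiary must prevail on a majority of issues; overall, the trustee prevails.

trustee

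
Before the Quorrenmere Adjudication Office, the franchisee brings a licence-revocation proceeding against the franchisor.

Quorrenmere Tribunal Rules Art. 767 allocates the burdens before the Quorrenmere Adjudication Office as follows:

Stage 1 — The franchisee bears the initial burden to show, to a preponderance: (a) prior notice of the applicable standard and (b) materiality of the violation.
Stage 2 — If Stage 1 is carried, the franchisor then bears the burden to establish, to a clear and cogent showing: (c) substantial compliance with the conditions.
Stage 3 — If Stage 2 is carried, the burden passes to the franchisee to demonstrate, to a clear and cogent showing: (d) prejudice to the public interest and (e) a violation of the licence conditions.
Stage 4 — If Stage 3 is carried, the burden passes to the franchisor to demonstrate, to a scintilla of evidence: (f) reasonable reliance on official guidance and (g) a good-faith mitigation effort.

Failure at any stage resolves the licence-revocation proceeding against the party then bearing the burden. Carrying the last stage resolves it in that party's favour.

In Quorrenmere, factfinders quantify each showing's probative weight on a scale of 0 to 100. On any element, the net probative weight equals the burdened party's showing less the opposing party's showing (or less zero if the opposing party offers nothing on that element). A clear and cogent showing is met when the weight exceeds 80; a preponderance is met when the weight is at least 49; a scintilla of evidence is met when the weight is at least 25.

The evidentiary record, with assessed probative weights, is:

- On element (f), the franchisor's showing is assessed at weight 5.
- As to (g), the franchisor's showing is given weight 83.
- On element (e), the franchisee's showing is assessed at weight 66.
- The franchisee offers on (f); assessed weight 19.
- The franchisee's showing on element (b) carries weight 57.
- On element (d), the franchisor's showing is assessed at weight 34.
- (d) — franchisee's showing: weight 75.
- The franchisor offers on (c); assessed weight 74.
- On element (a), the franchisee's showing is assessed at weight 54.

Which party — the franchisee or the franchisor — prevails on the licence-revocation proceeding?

franchisee

Stage 1 — burden on franchisee; standard: a preponderance (weight is at least 49).
    (a): 54 ≥ 49 [met]
    (b): 57 ≥ 49 [met]
  All elements met. The burden passes to the franchisor.
Stage 2 — burden on franchisor; standard: a clear and cogent showing (weight exceeds 80).
    (c): 74 ≤ 80 [not met]
  Stage 2 not carried; the franchisor fails its burden.
The franchisee prevails.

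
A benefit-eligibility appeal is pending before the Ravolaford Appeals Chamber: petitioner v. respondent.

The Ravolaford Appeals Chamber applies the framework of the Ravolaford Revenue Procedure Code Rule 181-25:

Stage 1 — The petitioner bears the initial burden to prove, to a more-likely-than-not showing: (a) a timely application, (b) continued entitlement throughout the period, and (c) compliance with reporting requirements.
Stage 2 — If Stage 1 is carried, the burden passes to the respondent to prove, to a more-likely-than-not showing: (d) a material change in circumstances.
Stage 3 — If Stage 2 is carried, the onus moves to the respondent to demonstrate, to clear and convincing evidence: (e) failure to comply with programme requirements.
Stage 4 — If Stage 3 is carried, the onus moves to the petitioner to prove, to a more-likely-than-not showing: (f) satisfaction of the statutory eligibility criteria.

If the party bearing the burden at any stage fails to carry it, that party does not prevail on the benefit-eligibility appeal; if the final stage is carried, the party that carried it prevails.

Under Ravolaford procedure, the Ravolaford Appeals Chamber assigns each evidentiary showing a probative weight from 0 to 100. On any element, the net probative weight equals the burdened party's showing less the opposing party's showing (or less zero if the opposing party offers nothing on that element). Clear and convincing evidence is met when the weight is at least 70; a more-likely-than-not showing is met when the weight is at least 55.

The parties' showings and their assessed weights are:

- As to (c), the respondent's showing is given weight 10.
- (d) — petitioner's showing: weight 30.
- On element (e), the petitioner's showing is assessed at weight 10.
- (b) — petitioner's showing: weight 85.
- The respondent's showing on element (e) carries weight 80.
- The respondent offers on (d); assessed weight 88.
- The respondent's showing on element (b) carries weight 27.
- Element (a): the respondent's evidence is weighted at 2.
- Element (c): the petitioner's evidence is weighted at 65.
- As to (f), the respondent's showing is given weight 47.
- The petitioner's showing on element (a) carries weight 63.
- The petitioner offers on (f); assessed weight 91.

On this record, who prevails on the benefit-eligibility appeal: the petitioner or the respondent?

Stage 1 (petitioner, a more-likely-than-not showing, weight is at least 55): (a) net 63−2=61 ≥ 55 — meets; (b) net 85−27=58 ≥ 55 — meets; (c) net 65−10=55 ≥ 55 — meets.
  All elements met. The burden passes to the respondent.
Stage 2 (respondent, a more-likely-than-not showing, weight is at least 55): (d) net 88−30=58 ≥ 55 — meets.
  Stage 2 carried; the burden remains with the respondent.
Stage 3 (respondent, clear and convincing evidence, weight is at least 70): (e) net 80−10=70 ≥ 70 — meets.
  All elements met. The burden passes to the petitioner.
Stage 4 (petitioner, a more-likely-than-not showing, weight is at least 55): (f) net 91−47=44 < 55 — fails.
  Stage 4 not carried; the petitioner fails its burden.
So the respondent prevails.

respondent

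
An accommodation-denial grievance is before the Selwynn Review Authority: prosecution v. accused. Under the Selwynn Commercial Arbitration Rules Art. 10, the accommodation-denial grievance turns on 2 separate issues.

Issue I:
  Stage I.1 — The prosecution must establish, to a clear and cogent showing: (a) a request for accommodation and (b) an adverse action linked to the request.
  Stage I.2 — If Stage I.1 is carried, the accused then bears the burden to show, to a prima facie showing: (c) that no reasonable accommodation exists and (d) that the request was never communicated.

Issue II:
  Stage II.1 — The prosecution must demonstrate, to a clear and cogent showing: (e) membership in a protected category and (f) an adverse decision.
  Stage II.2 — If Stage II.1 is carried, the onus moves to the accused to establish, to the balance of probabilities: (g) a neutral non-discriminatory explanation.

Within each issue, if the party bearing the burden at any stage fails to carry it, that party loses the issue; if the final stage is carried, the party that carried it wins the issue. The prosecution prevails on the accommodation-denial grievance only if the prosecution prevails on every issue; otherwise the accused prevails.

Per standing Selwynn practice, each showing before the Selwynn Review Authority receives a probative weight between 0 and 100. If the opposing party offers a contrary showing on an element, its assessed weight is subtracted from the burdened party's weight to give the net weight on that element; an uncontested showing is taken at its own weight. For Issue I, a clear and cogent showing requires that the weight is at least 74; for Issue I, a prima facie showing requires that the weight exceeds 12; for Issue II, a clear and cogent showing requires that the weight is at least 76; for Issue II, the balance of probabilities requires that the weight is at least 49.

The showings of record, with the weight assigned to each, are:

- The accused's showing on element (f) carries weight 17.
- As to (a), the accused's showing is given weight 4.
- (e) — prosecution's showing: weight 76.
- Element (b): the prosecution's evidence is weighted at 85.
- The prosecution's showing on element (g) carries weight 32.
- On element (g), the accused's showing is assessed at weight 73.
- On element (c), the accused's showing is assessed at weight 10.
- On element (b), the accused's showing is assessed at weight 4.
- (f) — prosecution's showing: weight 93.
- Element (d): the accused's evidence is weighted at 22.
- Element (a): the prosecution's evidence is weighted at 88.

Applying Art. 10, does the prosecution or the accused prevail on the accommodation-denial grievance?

— Issue I —
Stage I.1 (prosecution, a clear and cogent showing, weight is at least 74): (a) net 88−4=84 ≥ 74 — meets; (b) net 85−4=81 ≥ 74 — meets.
  Stage I.1 is satisfied; the onus moves to the accused.
Stage I.2 (accused, a prima facie showing, weight exceeds 12): (c) 10 ≤ 12 — fails; (d) 22 > 12 — meets.
  The accused does not carry Stage I.2.
So the prosecution prevails on this issue.
— Issue II —
At Stage II.1 the prosecution must meet a clear and cogent showing (weight is at least 76): on (e) the weight is 76, which does reach 76, so (e) meets the standard; on (f) the weight is 93 less the opposing 17 gives net 76, which does reach 76, so (f) meets the standard.
  All elements met. The burden passes to the accused.
At Stage II.2 the accused must meet the balance of probabilities (weight is at least 49): on (g) the weight is 73 less the opposing 32 gives net 41, < 49, so (g) does not meet the standard.
  Not every element is met, so the accused fails to carry Stage II.2.
So the prosecution prevails on this issue.
Per-issue: Issue I → prosecution; Issue II → prosecution. The prosecution must prevail on every issue; overall, the prosecution prevails.

prosecution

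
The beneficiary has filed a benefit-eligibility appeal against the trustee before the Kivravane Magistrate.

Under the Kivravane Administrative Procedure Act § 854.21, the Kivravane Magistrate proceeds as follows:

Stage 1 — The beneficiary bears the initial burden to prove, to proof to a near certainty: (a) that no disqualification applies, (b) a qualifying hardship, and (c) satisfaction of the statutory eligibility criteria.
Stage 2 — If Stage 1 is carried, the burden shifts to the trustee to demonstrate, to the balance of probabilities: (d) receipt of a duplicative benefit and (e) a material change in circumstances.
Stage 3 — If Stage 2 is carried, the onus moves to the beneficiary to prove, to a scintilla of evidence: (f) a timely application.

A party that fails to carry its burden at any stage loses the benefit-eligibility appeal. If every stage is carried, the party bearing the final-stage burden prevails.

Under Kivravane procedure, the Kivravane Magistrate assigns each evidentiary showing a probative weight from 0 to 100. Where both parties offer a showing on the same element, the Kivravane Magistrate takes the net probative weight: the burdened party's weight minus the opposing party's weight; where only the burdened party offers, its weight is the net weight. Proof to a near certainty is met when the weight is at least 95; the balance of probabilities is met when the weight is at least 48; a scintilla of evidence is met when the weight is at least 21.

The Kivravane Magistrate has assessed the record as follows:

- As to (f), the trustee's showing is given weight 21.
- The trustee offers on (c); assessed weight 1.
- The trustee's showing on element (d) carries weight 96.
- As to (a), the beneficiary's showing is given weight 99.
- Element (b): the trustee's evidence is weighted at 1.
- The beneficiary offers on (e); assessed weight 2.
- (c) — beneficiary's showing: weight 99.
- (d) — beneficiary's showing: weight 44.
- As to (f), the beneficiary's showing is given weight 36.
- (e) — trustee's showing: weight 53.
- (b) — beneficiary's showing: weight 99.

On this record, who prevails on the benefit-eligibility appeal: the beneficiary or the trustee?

trustee

Stage 1 — burden on beneficiary; standard: proof to a near certainty (weight is at least 95).
    (a): 99 ≥ 95 [met]
    (b): 99 − 1 = 98 ≥ 95 [met]
    (c): 99 − 1 = 98 ≥ 95 [met]
  Stage 1 is satisfied; the onus moves to the trustee.
Stage 2 — burden on trustee; standard: the balance of probabilities (weight is at least 48).
    (d): 96 − 44 = 52 ≥ 48 [met]
    (e): 53 − 2 = 51 ≥ 48 [met]
  All elements met. The burden passes to the beneficiary.
Stage 3 — burden on beneficiary; standard: a scintilla of evidence (weight is at least 21).
    (f): 36 − 21 = 15 < 21 [not met]
  Stage 3 not carried; the beneficiary fails its burden.
The trustee prevails.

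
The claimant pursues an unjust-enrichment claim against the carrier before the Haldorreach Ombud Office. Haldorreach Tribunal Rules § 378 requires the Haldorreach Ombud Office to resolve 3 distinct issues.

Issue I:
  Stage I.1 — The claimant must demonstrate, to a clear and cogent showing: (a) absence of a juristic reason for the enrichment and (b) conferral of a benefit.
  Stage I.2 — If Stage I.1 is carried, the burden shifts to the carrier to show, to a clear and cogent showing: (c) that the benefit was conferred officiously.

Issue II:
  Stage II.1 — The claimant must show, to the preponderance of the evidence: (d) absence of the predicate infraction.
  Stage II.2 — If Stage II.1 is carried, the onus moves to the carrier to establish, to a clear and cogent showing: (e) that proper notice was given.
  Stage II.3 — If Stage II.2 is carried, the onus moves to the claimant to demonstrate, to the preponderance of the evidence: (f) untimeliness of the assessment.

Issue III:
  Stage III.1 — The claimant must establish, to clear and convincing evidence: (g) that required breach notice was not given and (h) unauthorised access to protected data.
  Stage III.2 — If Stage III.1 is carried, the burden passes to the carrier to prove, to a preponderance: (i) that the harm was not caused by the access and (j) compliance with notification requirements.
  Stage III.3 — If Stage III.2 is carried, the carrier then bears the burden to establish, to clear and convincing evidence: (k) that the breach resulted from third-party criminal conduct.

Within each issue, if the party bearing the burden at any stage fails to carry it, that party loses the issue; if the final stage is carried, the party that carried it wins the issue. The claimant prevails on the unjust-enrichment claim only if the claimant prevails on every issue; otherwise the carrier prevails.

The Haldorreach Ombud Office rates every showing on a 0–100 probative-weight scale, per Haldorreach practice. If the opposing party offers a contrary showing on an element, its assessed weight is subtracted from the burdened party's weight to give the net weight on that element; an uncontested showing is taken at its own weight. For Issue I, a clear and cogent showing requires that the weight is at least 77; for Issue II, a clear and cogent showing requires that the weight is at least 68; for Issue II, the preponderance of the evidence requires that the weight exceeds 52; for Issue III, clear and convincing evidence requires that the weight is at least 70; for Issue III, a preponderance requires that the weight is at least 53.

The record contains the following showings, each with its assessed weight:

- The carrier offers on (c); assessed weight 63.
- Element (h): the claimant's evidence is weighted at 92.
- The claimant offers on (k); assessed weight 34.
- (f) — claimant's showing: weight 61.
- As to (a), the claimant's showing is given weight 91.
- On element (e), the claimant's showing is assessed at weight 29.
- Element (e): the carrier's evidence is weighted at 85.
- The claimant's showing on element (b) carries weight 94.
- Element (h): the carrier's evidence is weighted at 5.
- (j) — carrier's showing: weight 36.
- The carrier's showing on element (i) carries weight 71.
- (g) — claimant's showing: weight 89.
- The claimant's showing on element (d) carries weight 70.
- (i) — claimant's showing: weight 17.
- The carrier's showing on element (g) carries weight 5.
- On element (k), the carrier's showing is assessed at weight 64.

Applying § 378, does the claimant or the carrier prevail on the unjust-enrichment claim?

claimant

— Issue I —
Stage I.1 (claimant, a clear and cogent showing, weight is at least 77): (a) 91 ≥ 77 — meets; (b) 94 ≥ 77 — meets.
  Stage I.1 is satisfied; the onus moves to the carrier.
Stage I.2 (carrier, a clear and cogent showing, weight is at least 77): (c) 63 < 77 — fails.
  Not every element is met, so the carrier fails to carry Stage I.2.
The claimant prevails on this issue.
— Issue II —
At Stage II.1 the claimant must meet the preponderance of the evidence (weight exceeds 52): on (d) the weight is 70, which does exceed 52, so (d) meets the standard.
  Stage II.1 is satisfied; the onus moves to the carrier.
At Stage II.2 the carrier must meet a clear and cogent showing (weight is at least 68): on (e) the weight is 85 less the opposing 29 gives net 56, which does not reach 68, so (e) does not meet the standard.
  The carrier does not carry Stage II.2.
The analysis ends at Stage II.2; the claimant prevails on this issue.
— Issue III —
At Stage III.1 the claimant must meet clear and convincing evidence (weight is at least 70): on (g) the weight is 89 less the opposing 5 gives net 84, ≥ 70, so (g) meets the standard; on (h) the weight is 92 less the opposing 5 gives net 87, ≥ 70, so (h) meets the standard.
  Stage III.1 carried; the burden shifts to the carrier.
At Stage III.2 the carrier must meet a preponderance (weight is at least 53): on (i) the weight is 71 less the opposing 17 gives net 54, ≥ 53, so (i) meets the standard; on (j) the weight is 36, which does not reach 53, so (j) does not meet the standard.
  Stage III.2 not carried; the carrier fails its burden.
The claimant prevails on this issue.
Per-issue: Issue I → claimant; Issue II → claimant; Issue III → claimant. The claimant must prevail on every issue; overall, the claimant prevails.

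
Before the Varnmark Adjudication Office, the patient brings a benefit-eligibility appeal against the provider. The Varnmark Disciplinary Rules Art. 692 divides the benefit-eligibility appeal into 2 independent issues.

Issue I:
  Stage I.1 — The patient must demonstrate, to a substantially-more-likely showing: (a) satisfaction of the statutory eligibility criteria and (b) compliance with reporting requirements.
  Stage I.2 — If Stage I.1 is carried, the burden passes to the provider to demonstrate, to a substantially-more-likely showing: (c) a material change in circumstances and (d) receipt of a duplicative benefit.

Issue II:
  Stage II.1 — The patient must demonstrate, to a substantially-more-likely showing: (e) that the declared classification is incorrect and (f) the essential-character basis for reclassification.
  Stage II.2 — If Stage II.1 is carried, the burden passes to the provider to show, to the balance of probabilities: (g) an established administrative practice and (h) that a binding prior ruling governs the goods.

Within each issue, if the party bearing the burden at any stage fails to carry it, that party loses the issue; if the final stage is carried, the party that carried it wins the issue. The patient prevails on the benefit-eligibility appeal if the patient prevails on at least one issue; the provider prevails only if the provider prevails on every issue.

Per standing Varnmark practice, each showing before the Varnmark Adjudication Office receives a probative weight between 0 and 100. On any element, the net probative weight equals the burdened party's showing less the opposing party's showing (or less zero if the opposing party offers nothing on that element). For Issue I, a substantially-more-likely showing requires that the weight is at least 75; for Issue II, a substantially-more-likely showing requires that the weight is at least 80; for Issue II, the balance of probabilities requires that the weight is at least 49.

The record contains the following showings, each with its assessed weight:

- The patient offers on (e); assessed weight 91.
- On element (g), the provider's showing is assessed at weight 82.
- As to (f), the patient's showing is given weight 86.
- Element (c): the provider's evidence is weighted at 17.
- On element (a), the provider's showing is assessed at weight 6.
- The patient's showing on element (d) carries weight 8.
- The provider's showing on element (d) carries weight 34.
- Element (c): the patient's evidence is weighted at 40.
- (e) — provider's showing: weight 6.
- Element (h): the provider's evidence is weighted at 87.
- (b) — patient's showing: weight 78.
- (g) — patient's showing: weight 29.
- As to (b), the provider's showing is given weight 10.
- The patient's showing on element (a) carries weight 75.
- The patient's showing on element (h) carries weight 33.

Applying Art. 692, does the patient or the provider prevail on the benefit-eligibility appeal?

— Issue I —
Stage I.1 (patient, a substantially-more-likely showing, weight is at least 75): (a) net 75−6=69 < 75 — fails; (b) net 78−10=68 < 75 — fails.
  Stage I.1 not carried; the patient fails its burden.
The analysis ends at Stage I.1; the provider prevails on this issue.
— Issue II —
Stage II.1 (patient, a substantially-more-likely showing, weight is at least 80): (e) net 91−6=85 ≥ 80 — meets; (f) 86 ≥ 80 — meets.
  All elements met. The burden passes to the provider.
Stage II.2 (provider, the balance of probabilities, weight is at least 49): (g) net 82−29=53 ≥ 49 — meets; (h) net 87−33=54 ≥ 49 — meets.
  The provider carries the last stage.
Every stage carried; the provider prevails on this issue.
Per-issue: Issue I → provider; Issue II → provider. The patient must prevail on at least one issue; overall, the provider prevails.

provider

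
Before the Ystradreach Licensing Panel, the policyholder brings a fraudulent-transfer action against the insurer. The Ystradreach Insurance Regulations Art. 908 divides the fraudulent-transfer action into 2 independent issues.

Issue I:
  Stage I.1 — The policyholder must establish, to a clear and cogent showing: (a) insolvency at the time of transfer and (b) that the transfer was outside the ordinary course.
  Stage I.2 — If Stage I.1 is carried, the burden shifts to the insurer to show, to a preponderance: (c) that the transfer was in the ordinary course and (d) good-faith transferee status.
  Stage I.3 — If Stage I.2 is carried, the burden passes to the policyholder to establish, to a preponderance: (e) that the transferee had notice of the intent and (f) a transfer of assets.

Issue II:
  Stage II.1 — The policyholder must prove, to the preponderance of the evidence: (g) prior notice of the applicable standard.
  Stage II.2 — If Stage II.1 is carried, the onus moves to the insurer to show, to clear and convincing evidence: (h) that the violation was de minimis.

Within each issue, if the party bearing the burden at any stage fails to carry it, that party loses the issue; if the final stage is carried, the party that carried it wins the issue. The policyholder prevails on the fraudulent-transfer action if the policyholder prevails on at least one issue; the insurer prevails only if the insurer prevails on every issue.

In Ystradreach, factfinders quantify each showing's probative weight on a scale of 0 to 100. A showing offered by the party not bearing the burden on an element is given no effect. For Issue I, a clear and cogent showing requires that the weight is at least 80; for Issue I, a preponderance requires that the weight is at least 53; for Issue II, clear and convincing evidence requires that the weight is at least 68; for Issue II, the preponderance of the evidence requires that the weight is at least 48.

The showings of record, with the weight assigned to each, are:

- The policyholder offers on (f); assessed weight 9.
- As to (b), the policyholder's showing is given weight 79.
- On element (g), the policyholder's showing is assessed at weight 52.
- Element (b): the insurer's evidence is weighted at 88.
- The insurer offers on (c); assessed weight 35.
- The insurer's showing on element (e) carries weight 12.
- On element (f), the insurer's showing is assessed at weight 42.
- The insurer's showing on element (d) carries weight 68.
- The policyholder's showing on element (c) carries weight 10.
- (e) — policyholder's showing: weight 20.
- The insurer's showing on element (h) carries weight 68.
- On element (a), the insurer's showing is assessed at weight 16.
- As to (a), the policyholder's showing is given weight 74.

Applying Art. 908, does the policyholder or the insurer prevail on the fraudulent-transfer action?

insurer

— Issue I —
Stage I.1 (policyholder, a clear and cogent showing, weight is at least 80): (a) 74 (insurer's 16 disregarded) < 80 — fails; (b) 79 (insurer's 88 disregarded) < 80 — fails.
  The policyholder does not carry Stage I.1.
The insurer prevails on this issue.
— Issue II —
At Stage II.1 the policyholder must meet the preponderance of the evidence (weight is at least 48): on (g) the weight is 52, ≥ 48, so (g) meets the standard.
  Stage II.1 carried; the burden shifts to the insurer.
At Stage II.2 the insurer must meet clear and convincing evidence (weight is at least 68): on (h) the weight is 68, which does reach 68, so (h) meets the standard.
  The insurer carries the last stage.
All stages carried — the insurer prevails on this issue.
Per-issue: Issue I → insurer; Issue II → insurer. The policyholder must prevail on at least one issue; overall, the insurer prevails.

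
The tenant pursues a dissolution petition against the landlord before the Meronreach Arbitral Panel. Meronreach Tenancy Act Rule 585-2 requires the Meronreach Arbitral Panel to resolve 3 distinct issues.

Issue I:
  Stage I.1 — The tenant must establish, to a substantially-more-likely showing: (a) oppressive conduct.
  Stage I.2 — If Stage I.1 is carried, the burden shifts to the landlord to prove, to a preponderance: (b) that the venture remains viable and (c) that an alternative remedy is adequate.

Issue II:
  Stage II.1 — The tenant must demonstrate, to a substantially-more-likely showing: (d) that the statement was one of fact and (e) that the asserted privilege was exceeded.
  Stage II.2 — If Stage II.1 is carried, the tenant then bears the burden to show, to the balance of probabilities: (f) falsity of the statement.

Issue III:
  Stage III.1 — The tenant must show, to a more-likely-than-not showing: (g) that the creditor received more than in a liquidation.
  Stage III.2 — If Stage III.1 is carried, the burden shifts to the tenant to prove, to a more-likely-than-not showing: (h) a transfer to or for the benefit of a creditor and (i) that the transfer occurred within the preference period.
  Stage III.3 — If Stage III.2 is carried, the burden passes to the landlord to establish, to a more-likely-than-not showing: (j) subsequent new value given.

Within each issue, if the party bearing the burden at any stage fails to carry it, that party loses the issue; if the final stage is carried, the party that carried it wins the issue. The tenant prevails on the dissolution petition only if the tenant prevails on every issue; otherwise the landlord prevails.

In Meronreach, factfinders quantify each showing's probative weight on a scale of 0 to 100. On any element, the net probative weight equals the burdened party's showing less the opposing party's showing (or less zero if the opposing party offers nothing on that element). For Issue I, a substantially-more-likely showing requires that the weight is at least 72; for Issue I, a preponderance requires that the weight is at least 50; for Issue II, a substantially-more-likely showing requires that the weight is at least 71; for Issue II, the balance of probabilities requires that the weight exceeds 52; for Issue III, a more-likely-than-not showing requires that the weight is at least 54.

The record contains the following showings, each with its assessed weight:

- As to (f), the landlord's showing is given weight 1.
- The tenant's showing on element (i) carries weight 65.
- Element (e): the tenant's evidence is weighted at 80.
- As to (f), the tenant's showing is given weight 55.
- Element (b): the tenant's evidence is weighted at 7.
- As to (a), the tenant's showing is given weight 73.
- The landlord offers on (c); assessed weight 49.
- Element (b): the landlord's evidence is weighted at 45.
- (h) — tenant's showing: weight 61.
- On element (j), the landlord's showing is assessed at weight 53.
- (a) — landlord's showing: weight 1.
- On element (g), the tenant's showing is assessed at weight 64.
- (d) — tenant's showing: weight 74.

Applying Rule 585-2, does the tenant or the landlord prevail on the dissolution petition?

tenant

— Issue I —
At Stage I.1 the tenant must meet a substantially-more-likely showing (weight is at least 72): on (a) the weight is 73 less the opposing 1 gives net 72, ≥ 72, so (a) meets the standard.
  All elements met. The burden passes to the landlord.
At Stage I.2 the landlord must meet a preponderance (weight is at least 50): on (b) the weight is 45 less the opposing 7 gives net 38, < 50, so (b) does not meet the standard; on (c) the weight is 49, < 50, so (c) does not meet the standard.
  The landlord does not carry Stage I.2.
The analysis ends at Stage I.2; the tenant prevails on this issue.
— Issue II —
Stage II.1 — burden on tenant; standard: a substantially-more-likely showing (weight is at least 71).
    (d): 74 ≥ 71 [met]
    (e): 80 ≥ 71 [met]
  Stage II.1 is satisfied; the tenant continues to bear the burden.
Stage II.2 — burden on tenant; standard: the balance of probabilities (weight exceeds 52).
    (f): 55 − 1 = 54 > 52 [met]
  Stage II.2 carried; the final stage is satisfied.
All stages carried — the tenant prevails on this issue.
— Issue III —
At Stage III.1 the tenant must meet a more-likely-than-not showing (weight is at least 54): on (g) the weight is 64, which does reach 54, so (g) meets the standard.
  Stage III.1 is satisfied; the tenant continues to bear the burden.
At Stage III.2 the tenant must meet a more-likely-than-not showing (weight is at least 54): on (h) the weight is 61, which does reach 54, so (h) meets the standard; on (i) the weight is 65, which does reach 54, so (i) meets the standard.
  Stage III.2 carried; the burden shifts to the landlord.
At Stage III.3 the landlord must meet a more-likely-than-not showing (weight is at least 54): on (j) the weight is 53, which does not reach 54, so (j) does not meet the standard.
  The landlord does not carry Stage III.3.
The tenant prevails on this issue.
Per-issue: Issue I → tenant; Issue II → tenant; Issue III → tenant. The tenant must prevail on every issue; overall, the tenant prevails.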